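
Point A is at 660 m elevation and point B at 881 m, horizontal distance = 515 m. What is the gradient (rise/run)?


gradient = (881 - 660) / 515 = 221 / 515 = 0.4291

0.4291


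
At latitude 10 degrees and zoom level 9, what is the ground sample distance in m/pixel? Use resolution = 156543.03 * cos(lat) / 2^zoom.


res = 156543.03 * cos(10) / 2^9 = 156543.03 * 0.98480775 / 512 = 301.1 m/pixel

301.1 m/pixel


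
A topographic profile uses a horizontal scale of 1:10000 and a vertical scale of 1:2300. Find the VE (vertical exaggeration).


VE = horizontal_scale / vertical_scale = 10000 / 2300 ≈ 4.3

4.3x


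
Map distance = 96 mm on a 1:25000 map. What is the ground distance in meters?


ground = 96 mm * 25000 / 1000 = 2400.0 m

2400.0 m


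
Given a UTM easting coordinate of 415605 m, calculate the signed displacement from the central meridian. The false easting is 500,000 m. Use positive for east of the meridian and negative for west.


displacement = 415605 - 500000 = -84395 m

-84395 m


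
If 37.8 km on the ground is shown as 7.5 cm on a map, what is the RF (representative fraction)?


ground = 37.8 km = 3780000 cm; RF denominator = ground / map = 3780000 / 7.5 = 504000; RF = 1:504000

1:504000


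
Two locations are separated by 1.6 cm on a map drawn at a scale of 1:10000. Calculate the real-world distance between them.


ground = 1.6 cm * 10000 / 100 = 160.0 m

160.0 m


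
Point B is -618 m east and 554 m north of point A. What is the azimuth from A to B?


az = atan2(-618, 554) = -48.1 deg
adjusted to 0-360: 311.9 degrees

311.9 degrees


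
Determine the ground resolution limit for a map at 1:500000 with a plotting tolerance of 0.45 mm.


ground = 0.45 mm * 500000 / 1000 = 225.0 m

225.0 m


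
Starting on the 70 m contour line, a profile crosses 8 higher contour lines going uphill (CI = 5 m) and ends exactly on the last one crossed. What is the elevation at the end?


elevation = 70 + 8 * 5 = 110 m

110 m


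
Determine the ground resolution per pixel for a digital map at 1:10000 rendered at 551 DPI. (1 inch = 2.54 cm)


pixel_cm = 2.54 / 551 ≈ 0.00461 cm
ground = pixel_cm * 10000 / 100 = 2.54 * 10000 / (551 * 100) = 25400 / 55100 ≈ 0.46 m

0.46 m


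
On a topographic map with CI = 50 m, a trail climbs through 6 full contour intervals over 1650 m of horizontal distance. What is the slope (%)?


elevation change = 6 * 50 = 300 m
slope = 300 / 1650 * 100 = 18.2%

18.2%


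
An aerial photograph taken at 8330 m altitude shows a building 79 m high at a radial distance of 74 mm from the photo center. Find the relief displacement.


d = h * r / H = 79 * 74 / 8330 = 0.7 mm

0.7 mm


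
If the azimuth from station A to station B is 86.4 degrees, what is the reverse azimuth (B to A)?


back azimuth = (86.4 + 180) mod 360 = 266.4 degrees

266.4 degrees


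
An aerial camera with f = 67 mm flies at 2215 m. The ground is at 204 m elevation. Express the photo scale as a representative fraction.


scale = f / (H - h) = 67 mm / 2011 m = 67 / 2011000 = 1:30015

1:30015


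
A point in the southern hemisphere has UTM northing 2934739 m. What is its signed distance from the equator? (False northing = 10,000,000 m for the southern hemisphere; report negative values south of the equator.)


For southern: actual = 2934739 - 10000000 = -7065261 m

-7065261 m


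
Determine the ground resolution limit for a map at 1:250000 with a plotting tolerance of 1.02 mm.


ground = 1.02 mm * 250000 / 1000 = 255.0 m

255.0 m


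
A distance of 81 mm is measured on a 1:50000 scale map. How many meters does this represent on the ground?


ground = 81 mm * 50000 / 1000 = 4050.0 m

4050.0 m


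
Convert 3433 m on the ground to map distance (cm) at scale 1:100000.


map_cm = 3433 * 100 / 100000 = 3.433 cm ≈ 3.43 cm

3.43 cm


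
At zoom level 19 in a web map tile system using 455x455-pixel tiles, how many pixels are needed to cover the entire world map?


tiles per axis = 2^19 = 524288
total tiles = 524288^2 = 274877906944
pixels per axis = 524288 * 455 = 238551040
total pixels = 238551040^2 = 56906598685081600

56906598685081600 pixels


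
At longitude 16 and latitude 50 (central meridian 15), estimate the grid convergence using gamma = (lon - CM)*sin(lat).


gamma = (16 - 15) * sin(50) = 1 * 0.766044 = 0.766 degrees

0.766 degrees


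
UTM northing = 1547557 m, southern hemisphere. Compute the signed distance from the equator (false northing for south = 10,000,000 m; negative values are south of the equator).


For southern: actual = 1547557 - 10000000 = -8452443 m

-8452443 m


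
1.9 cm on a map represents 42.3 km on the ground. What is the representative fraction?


ground = 42.3 km = 4230000 cm; RF denominator = ground / map = 4230000 / 1.9 ≈ 2226316; RF = 1:2226316

1:2226316


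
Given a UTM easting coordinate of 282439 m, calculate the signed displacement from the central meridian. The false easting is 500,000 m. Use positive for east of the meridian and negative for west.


displacement = 282439 - 500000 = -217561 m

-217561 m


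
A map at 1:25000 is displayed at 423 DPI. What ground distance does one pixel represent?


pixel_cm = 2.54 / 423 ≈ 0.006005 cm
ground = pixel_cm * 25000 / 100 = 2.54 * 25000 / (423 * 100) = 63500 / 42300 ≈ 1.5 m

1.5 m


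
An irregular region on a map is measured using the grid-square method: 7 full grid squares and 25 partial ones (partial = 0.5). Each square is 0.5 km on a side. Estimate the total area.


effective squares = 7 + 25 * 0.5 = 19.5
area = 19.5 * 0.25 = 4.875 km^2

4.875 km^2


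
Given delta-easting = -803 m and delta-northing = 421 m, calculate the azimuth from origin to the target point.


az = atan2(-803, 421) = -62.3 deg
adjusted to 0-360: 297.7 degrees

297.7 degrees


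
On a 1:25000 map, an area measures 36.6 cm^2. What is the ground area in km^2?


ground_area = 36.6 * (25000/100)^2 = 2287500.0 m^2 = 2.2875 km^2 ≈ 2.288 km^2

2.288 km^2


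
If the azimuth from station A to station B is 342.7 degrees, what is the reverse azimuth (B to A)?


back azimuth = (342.7 + 180) mod 360 = 162.7 degrees

162.7 degrees


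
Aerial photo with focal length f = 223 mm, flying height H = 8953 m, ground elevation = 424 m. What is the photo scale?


scale = f / (H - h) = 223 mm / 8529 m = 223 / 8529000 = 1:38247

1:38247


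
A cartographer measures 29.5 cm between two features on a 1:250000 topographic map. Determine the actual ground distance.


ground = 29.5 cm * 250000 / 100 = 73750.0 m = 73.75 km

73.75 km


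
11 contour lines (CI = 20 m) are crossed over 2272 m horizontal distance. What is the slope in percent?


elevation change = 11 * 20 = 220 m
slope = 220 / 2272 * 100 = 9.7%

9.7%


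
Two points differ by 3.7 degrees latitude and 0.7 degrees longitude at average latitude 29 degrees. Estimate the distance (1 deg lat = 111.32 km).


dlat_km = 3.7 * 111.32 = 411.884
dlon_km = 0.7 * 111.32 * cos(29) ≈ 68.154
dist = sqrt(411.884^2 + 68.154^2) ≈ 417.5 km

417.5 km


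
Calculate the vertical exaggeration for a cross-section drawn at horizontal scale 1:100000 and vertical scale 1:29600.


VE = horizontal_scale / vertical_scale = 100000 / 29600 ≈ 3.4

3.4x


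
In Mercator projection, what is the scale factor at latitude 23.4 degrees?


SF = 1 / cos(23.4) = 1 / 0.917755 = 1.09

1.09


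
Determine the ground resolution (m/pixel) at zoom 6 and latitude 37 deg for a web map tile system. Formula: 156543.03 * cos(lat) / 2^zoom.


res = 156543.03 * cos(37) / 2^6 = 156543.03 * 0.79863551 / 64 = 1953.45 m/pixel

1953.45 m/pixel


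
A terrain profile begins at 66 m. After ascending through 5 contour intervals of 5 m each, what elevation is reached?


elevation = 66 + 5 * 5 = 91 m

91 m


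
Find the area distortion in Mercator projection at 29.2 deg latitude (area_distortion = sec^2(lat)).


area_distortion = 1/cos^2(29.2) = 1.312

1.312


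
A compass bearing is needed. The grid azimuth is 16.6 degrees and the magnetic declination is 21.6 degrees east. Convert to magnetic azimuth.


magnetic azimuth = grid azimuth - declination (east +ve)
mag_az = 16.6 - 21.6 = 355.0 degrees

355.0 degrees


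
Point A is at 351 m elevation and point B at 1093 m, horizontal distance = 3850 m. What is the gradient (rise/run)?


gradient = (1093 - 351) / 3850 = 742 / 3850 = 0.1927

0.1927


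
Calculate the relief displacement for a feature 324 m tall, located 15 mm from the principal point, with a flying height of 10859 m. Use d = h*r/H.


d = h * r / H = 324 * 15 / 10859 = 0.45 mm

0.45 mm


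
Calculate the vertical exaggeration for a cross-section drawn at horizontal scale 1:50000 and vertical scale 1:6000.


VE = horizontal_scale / vertical_scale = 50000 / 6000 ≈ 8.3

8.3x


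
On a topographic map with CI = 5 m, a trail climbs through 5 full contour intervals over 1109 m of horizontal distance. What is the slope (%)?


elevation change = 5 * 5 = 25 m
slope = 25 / 1109 * 100 = 2.3%

2.3%


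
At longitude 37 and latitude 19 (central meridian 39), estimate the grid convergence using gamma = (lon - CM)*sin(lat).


gamma = (37 - 39) * sin(19) = -2 * 0.325568 = -0.651 degrees

-0.651 degrees


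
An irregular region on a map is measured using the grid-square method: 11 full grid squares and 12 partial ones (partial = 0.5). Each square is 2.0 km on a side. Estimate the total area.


effective squares = 11 + 12 * 0.5 = 17.0
area = 17.0 * 4.0 = 68.0 km^2

68.0 km^2


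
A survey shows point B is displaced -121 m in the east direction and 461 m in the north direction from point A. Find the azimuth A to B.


az = atan2(-121, 461) = -14.7 deg
adjusted to 0-360: 345.3 degrees

345.3 degrees


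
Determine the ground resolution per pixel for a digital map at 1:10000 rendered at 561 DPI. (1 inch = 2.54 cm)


pixel_cm = 2.54 / 561 ≈ 0.004528 cm
ground = pixel_cm * 10000 / 100 = 2.54 * 10000 / (561 * 100) = 25400 / 56100 ≈ 0.45 m

0.45 m


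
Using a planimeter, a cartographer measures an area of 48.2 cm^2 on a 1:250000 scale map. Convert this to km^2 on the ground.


ground_area = 48.2 * (250000/100)^2 = 301250000.0 m^2 = 301.25 km^2

301.25 km^2


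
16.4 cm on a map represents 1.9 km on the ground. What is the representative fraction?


ground = 1.9 km = 190000 cm; RF denominator = ground / map = 190000 / 16.4 ≈ 11585; RF = 1:11585

1:11585


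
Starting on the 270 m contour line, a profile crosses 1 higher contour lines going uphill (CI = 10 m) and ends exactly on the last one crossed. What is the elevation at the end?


elevation = 270 + 1 * 10 = 280 m

280 m


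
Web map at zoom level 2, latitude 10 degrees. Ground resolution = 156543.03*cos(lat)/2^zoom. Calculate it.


res = 156543.03 * cos(10) / 2^2 = 156543.03 * 0.98480775 / 4 = 38541.2 m/pixel

38541.2 m/pixel


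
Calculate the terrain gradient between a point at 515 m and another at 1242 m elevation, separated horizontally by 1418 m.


gradient = (1242 - 515) / 1418 = 727 / 1418 = 0.5127

0.5127


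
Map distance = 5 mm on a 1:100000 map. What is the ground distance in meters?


ground = 5 mm * 100000 / 1000 = 500.0 m

500.0 m


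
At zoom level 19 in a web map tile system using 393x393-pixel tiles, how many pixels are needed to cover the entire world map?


tiles per axis = 2^19 = 524288
total tiles = 524288^2 = 274877906944
pixels per axis = 524288 * 393 = 206045184
total pixels = 206045184^2 = 42454617849593856

42454617849593856 pixels


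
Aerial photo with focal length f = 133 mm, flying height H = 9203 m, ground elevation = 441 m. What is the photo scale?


scale = f / (H - h) = 133 mm / 8762 m = 133 / 8762000 = 1:65880

1:65880


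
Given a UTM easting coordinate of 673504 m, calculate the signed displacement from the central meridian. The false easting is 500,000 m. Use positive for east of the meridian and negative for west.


displacement = 673504 - 500000 = 173504 m

173504 m


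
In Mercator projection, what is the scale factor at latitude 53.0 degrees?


SF = 1 / cos(53.0) = 1 / 0.601815 = 1.662

1.662


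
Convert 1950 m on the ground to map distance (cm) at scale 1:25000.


map_cm = 1950 * 100 / 25000 = 7.8 cm

7.8 cm


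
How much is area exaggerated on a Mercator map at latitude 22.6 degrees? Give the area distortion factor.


area_distortion = 1/cos^2(22.6) = 1.173

1.173


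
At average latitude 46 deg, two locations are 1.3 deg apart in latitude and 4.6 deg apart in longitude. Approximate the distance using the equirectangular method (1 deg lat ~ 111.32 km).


dlat_km = 1.3 * 111.32 = 144.716
dlon_km = 4.6 * 111.32 * cos(46) ≈ 355.715
dist = sqrt(144.716^2 + 355.715^2) ≈ 384.0 km

384.0 km


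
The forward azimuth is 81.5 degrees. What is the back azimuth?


back azimuth = (81.5 + 180) mod 360 = 261.5 degrees

261.5 degrees


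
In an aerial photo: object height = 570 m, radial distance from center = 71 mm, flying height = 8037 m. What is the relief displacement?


d = h * r / H = 570 * 71 / 8037 = 5.04 mm

5.04 mm


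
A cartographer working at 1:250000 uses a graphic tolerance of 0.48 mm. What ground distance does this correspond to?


ground = 0.48 mm * 250000 / 1000 = 120.0 m

120.0 m


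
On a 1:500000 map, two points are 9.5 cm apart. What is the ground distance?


ground = 9.5 cm * 500000 / 100 = 47500.0 m = 47.5 km

47.5 km


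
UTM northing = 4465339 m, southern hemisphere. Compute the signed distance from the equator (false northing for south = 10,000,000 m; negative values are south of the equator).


For southern: actual = 4465339 - 10000000 = -5534661 m

-5534661 m


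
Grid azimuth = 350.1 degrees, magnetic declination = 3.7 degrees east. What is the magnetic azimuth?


magnetic azimuth = grid azimuth - declination (east +ve)
mag_az = 350.1 - 3.7 = 346.4 degrees

346.4 degrees


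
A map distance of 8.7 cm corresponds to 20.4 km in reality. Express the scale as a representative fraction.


ground = 20.4 km = 2040000 cm; RF denominator = ground / map = 2040000 / 8.7 ≈ 234483; RF = 1:234483

1:234483


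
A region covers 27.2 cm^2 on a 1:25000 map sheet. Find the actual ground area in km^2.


ground_area = 27.2 * (25000/100)^2 = 1700000.0 m^2 = 1.7 km^2

1.7 km^2


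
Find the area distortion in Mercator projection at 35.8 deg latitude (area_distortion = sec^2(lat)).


area_distortion = 1/cos^2(35.8) = 1.52

1.52


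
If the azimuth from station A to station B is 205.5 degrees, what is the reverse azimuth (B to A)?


back azimuth = (205.5 + 180) mod 360 = 25.5 degrees

25.5 degrees


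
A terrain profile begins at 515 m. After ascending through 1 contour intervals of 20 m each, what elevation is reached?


elevation = 515 + 1 * 20 = 535 m

535 m


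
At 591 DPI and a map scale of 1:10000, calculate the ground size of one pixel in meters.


pixel_cm = 2.54 / 591 ≈ 0.004298 cm
ground = pixel_cm * 10000 / 100 = 2.54 * 10000 / (591 * 100) = 25400 / 59100 ≈ 0.43 m

0.43 m


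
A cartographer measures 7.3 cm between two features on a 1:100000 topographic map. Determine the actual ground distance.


ground = 7.3 cm * 100000 / 100 = 7300.0 m = 7.3 km

7.3 km


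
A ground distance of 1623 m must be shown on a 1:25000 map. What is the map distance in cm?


map_cm = 1623 * 100 / 25000 = 6.492 cm ≈ 6.49 cm

6.49 cm


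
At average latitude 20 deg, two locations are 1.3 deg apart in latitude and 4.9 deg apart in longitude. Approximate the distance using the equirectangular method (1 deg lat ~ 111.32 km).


dlat_km = 1.3 * 111.32 = 144.716
dlon_km = 4.9 * 111.32 * cos(20) ≈ 512.572
dist = sqrt(144.716^2 + 512.572^2) ≈ 532.6 km

532.6 km


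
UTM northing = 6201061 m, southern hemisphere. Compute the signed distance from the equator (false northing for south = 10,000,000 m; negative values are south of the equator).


For southern: actual = 6201061 - 10000000 = -3798939 m

-3798939 m


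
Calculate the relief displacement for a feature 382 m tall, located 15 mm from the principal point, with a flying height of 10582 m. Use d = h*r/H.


d = h * r / H = 382 * 15 / 10582 = 0.54 mm

0.54 mm


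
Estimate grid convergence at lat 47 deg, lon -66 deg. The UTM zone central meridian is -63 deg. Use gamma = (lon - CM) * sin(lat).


gamma = (-66 - -63) * sin(47) = -3 * 0.731354 = -2.194 degrees

-2.194 degrees


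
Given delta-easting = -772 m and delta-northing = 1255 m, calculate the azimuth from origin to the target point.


az = atan2(-772, 1255) = -31.6 deg
adjusted to 0-360: 328.4 degrees

328.4 degrees


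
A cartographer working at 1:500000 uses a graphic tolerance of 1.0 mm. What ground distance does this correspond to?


ground = 1.0 mm * 500000 / 1000 = 500.0 m

500.0 m


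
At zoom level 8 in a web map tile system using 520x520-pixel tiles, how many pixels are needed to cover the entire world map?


tiles per axis = 2^8 = 256
total tiles = 256^2 = 65536
pixels per axis = 256 * 520 = 133120
total pixels = 133120^2 = 17720934400

17720934400 pixels


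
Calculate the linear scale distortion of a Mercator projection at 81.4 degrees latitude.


SF = 1 / cos(81.4) = 1 / 0.149535 = 6.687

6.687


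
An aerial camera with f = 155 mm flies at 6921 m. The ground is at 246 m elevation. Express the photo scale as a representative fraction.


scale = f / (H - h) = 155 mm / 6675 m = 155 / 6675000 = 1:43065

1:43065


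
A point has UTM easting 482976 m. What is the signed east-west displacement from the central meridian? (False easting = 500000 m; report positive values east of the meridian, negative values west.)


displacement = 482976 - 500000 = -17024 m

-17024 m


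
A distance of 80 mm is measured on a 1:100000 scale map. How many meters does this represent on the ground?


ground = 80 mm * 100000 / 1000 = 8000.0 m

8000.0 m


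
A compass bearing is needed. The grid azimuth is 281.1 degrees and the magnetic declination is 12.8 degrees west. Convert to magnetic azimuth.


magnetic azimuth = grid azimuth - declination (east +ve)
mag_az = 281.1 - -12.8 = 293.9 degrees

293.9 degrees


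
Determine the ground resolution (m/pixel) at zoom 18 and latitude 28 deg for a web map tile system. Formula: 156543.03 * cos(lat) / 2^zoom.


res = 156543.03 * cos(28) / 2^18 = 156543.03 * 0.88294759 / 262144 = 0.53 m/pixel

0.53 m/pixel


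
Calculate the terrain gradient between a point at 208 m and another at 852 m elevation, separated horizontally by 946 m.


gradient = (852 - 208) / 946 = 644 / 946 = 0.6808

0.6808


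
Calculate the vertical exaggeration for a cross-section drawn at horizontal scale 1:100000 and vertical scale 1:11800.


VE = horizontal_scale / vertical_scale = 100000 / 11800 ≈ 8.5

8.5x


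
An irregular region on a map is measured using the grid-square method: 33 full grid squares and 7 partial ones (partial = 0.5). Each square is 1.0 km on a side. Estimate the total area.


effective squares = 33 + 7 * 0.5 = 36.5
area = 36.5 * 1.0 = 36.5 km^2

36.5 km^2


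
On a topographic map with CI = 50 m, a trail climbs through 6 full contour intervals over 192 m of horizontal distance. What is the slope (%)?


elevation change = 6 * 50 = 300 m
slope = 300 / 192 * 100 = 156.3%

156.3%


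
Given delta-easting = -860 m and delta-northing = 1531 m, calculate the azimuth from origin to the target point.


az = atan2(-860, 1531) = -29.3 deg
adjusted to 0-360: 330.7 degrees

330.7 degrees


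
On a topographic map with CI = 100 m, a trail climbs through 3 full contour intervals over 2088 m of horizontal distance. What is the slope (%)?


elevation change = 3 * 100 = 300 m
slope = 300 / 2088 * 100 = 14.4%

14.4%


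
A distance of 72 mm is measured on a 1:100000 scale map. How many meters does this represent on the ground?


ground = 72 mm * 100000 / 1000 = 7200.0 m

7200.0 m


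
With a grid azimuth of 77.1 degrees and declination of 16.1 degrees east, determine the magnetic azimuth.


magnetic azimuth = grid azimuth - declination (east +ve)
mag_az = 77.1 - 16.1 = 61.0 degrees

61.0 degrees


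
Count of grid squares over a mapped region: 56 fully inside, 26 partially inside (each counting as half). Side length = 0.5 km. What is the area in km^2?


effective squares = 56 + 26 * 0.5 = 69.0
area = 69.0 * 0.25 = 17.25 km^2

17.25 km^2


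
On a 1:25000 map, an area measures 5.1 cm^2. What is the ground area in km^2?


ground_area = 5.1 * (25000/100)^2 = 318750.0 m^2 = 0.31875 km^2 ≈ 0.319 km^2

0.319 km^2


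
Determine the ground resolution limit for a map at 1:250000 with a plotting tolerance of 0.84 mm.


ground = 0.84 mm * 250000 / 1000 = 210.0 m

210.0 m


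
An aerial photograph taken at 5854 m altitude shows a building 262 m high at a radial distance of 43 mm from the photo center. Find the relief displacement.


d = h * r / H = 262 * 43 / 5854 = 1.92 mm

1.92 mm


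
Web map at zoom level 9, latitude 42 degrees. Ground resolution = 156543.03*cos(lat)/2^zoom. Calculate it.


res = 156543.03 * cos(42) / 2^9 = 156543.03 * 0.74314483 / 512 = 227.22 m/pixel

227.22 m/pixel


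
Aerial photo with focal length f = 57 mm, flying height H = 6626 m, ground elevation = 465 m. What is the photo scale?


scale = f / (H - h) = 57 mm / 6161 m = 57 / 6161000 = 1:108088

1:108088


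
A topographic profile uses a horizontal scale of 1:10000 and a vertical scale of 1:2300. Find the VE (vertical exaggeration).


VE = horizontal_scale / vertical_scale = 10000 / 2300 ≈ 4.3

4.3x


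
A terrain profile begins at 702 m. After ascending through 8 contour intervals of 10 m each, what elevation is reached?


elevation = 702 + 8 * 10 = 782 m

782 m


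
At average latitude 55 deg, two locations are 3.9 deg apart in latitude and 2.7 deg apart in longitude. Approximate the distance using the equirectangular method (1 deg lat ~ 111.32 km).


dlat_km = 3.9 * 111.32 = 434.148
dlon_km = 2.7 * 111.32 * cos(55) ≈ 172.396
dist = sqrt(434.148^2 + 172.396^2) ≈ 467.1 km

467.1 km


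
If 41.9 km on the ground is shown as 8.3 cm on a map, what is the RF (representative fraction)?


ground = 41.9 km = 4190000 cm; RF denominator = ground / map = 4190000 / 8.3 ≈ 504819; RF = 1:504819

1:504819


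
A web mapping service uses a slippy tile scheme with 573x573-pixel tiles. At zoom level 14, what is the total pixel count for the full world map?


tiles per axis = 2^14 = 16384
total tiles = 16384^2 = 268435456
pixels per axis = 16384 * 573 = 9388032
total pixels = 9388032^2 = 88135144833024

88135144833024 pixels


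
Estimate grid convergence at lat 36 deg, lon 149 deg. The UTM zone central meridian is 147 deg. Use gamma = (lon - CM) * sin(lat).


gamma = (149 - 147) * sin(36) = 2 * 0.587785 = 1.176 degrees

1.176 degrees


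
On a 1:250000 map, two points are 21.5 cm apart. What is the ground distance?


ground = 21.5 cm * 250000 / 100 = 53750.0 m = 53.75 km

53.75 km


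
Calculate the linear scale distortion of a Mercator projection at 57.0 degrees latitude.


SF = 1 / cos(57.0) = 1 / 0.544639 = 1.836

1.836


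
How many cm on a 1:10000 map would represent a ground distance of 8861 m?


map_cm = 8861 * 100 / 10000 = 88.61 cm

88.61 cm


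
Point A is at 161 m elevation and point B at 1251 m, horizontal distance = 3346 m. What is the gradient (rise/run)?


gradient = (1251 - 161) / 3346 = 1090 / 3346 = 0.3258

0.3258


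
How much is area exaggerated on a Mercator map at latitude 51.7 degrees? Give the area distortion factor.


area_distortion = 1/cos^2(51.7) = 2.603

2.603


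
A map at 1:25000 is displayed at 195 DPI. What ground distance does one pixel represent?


pixel_cm = 2.54 / 195 ≈ 0.013026 cm
ground = pixel_cm * 25000 / 100 = 2.54 * 25000 / (195 * 100) = 63500 / 19500 ≈ 3.26 m

3.26 m


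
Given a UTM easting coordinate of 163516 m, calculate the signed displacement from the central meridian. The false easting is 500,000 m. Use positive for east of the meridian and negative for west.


displacement = 163516 - 500000 = -336484 m

-336484 m


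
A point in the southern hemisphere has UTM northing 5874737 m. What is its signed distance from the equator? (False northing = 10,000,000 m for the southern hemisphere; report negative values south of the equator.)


For southern: actual = 5874737 - 10000000 = -4125263 m

-4125263 m


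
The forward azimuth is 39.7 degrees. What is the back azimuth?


back azimuth = (39.7 + 180) mod 360 = 219.7 degrees

219.7 degrees


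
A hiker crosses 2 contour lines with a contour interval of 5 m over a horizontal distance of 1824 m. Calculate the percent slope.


elevation change = 2 * 5 = 10 m
slope = 10 / 1824 * 100 = 0.5%

0.5%


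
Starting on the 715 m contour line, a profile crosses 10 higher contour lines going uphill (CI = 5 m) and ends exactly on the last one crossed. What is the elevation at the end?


elevation = 715 + 10 * 5 = 765 m

765 m


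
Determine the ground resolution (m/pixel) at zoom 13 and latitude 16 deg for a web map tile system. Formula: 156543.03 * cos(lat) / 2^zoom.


res = 156543.03 * cos(16) / 2^13 = 156543.03 * 0.9612617 / 8192 = 18.37 m/pixel

18.37 m/pixel


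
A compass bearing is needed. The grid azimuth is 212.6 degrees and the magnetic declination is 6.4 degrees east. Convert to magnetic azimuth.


magnetic azimuth = grid azimuth - declination (east +ve)
mag_az = 212.6 - 6.4 = 206.2 degrees

206.2 degrees


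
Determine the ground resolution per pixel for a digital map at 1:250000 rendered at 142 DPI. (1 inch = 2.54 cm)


pixel_cm = 2.54 / 142 ≈ 0.017887 cm
ground = pixel_cm * 250000 / 100 = 2.54 * 250000 / (142 * 100) = 635000 / 14200 ≈ 44.72 m

44.72 m


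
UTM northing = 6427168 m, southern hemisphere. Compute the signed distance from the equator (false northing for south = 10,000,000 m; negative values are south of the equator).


For southern: actual = 6427168 - 10000000 = -3572832 m

-3572832 m


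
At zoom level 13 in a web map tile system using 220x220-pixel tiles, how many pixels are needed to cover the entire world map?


tiles per axis = 2^13 = 8192
total tiles = 8192^2 = 67108864
pixels per axis = 8192 * 220 = 1802240
total pixels = 1802240^2 = 3248069017600

3248069017600 pixels


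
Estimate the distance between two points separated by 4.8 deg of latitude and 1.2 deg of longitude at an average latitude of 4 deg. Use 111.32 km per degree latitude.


dlat_km = 4.8 * 111.32 = 534.336
dlon_km = 1.2 * 111.32 * cos(4) ≈ 133.259
dist = sqrt(534.336^2 + 133.259^2) ≈ 550.7 km

550.7 km


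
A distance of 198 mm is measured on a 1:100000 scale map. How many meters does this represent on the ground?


ground = 198 mm * 100000 / 1000 = 19800.0 m

19800.0 m


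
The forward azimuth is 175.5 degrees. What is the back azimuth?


back azimuth = (175.5 + 180) mod 360 = 355.5 degrees

355.5 degrees


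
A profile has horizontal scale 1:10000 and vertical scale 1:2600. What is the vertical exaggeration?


VE = horizontal_scale / vertical_scale = 10000 / 2600 ≈ 3.8

3.8x


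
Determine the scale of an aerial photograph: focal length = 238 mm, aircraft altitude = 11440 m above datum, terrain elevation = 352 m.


scale = f / (H - h) = 238 mm / 11088 m = 238 / 11088000 = 1:46588

1:46588


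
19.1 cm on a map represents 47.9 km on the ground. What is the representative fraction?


ground = 47.9 km = 4790000 cm; RF denominator = ground / map = 4790000 / 19.1 ≈ 250785; RF = 1:250785

1:250785


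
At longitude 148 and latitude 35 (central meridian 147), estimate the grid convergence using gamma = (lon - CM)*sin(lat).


gamma = (148 - 147) * sin(35) = 1 * 0.573576 = 0.574 degrees

0.574 degrees


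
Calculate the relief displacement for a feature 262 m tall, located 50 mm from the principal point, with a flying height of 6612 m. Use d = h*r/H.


d = h * r / H = 262 * 50 / 6612 = 1.98 mm

1.98 mm


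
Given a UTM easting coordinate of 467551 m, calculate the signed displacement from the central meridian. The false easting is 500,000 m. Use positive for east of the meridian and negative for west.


displacement = 467551 - 500000 = -32449 m

-32449 m


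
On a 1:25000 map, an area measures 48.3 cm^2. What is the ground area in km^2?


ground_area = 48.3 * (25000/100)^2 = 3018750.0 m^2 = 3.01875 km^2 ≈ 3.019 km^2

3.019 km^2


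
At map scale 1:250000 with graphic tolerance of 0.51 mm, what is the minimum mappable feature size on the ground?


ground = 0.51 mm * 250000 / 1000 = 127.5 m

127.5 m


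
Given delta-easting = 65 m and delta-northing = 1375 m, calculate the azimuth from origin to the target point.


az = atan2(65, 1375) = 2.7 deg
adjusted to 0-360: 2.7 degrees

2.7 degrees


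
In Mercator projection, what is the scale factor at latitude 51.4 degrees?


SF = 1 / cos(51.4) = 1 / 0.62388 = 1.603

1.603


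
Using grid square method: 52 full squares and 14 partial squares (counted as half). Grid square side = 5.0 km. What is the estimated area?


effective squares = 52 + 14 * 0.5 = 59.0
area = 59.0 * 25.0 = 1475.0 km^2

1475.0 km^2


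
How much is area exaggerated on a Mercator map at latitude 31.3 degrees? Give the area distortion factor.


area_distortion = 1/cos^2(31.3) = 1.37

1.37


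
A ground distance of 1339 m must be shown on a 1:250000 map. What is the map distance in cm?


map_cm = 1339 * 100 / 250000 = 0.5356 cm ≈ 0.54 cm

0.54 cm


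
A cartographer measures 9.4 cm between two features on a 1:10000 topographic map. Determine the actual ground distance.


ground = 9.4 cm * 10000 / 100 = 940.0 m

940.0 m


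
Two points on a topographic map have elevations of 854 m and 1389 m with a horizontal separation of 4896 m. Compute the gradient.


gradient = (1389 - 854) / 4896 = 535 / 4896 = 0.1093

0.1093


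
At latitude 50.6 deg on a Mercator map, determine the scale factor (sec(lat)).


SF = 1 / cos(50.6) = 1 / 0.634731 = 1.575

1.575


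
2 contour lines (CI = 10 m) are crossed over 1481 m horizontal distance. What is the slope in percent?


elevation change = 2 * 10 = 20 m
slope = 20 / 1481 * 100 = 1.4%

1.4%


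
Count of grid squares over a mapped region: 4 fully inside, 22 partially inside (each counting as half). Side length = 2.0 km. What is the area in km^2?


effective squares = 4 + 22 * 0.5 = 15.0
area = 15.0 * 4.0 = 60.0 km^2

60.0 km^2


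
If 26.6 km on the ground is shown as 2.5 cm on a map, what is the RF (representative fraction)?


ground = 26.6 km = 2660000 cm; RF denominator = ground / map = 2660000 / 2.5 = 1064000; RF = 1:1064000

1:1064000


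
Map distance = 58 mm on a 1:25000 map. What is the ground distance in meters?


ground = 58 mm * 25000 / 1000 = 1450.0 m

1450.0 m


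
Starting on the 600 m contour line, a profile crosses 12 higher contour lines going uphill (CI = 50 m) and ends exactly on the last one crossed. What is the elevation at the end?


elevation = 600 + 12 * 50 = 1200 m

1200 m


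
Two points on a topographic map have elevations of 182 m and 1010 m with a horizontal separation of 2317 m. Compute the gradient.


gradient = (1010 - 182) / 2317 = 828 / 2317 = 0.3574

0.3574


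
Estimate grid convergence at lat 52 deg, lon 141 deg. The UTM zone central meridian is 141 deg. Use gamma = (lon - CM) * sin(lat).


gamma = (141 - 141) * sin(52) = 0 * 0.788011 = 0.0 degrees

0.0 degrees


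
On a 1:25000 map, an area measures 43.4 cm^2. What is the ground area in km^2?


ground_area = 43.4 * (25000/100)^2 = 2712500.0 m^2 = 2.7125 km^2 ≈ 2.713 km^2

2.713 km^2


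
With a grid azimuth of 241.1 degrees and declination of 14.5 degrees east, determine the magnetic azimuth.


magnetic azimuth = grid azimuth - declination (east +ve)
mag_az = 241.1 - 14.5 = 226.6 degrees

226.6 degrees


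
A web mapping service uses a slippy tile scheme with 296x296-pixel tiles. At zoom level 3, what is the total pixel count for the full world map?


tiles per axis = 2^3 = 8
total tiles = 8^2 = 64
pixels per axis = 8 * 296 = 2368
total pixels = 2368^2 = 5607424

5607424 pixels


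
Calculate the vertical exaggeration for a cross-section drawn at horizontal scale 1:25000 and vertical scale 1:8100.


VE = horizontal_scale / vertical_scale = 25000 / 8100 ≈ 3.1

3.1x


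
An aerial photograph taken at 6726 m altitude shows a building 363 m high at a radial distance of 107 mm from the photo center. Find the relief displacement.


d = h * r / H = 363 * 107 / 6726 = 5.77 mm

5.77 mm


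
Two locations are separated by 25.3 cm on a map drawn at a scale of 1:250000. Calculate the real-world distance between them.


ground = 25.3 cm * 250000 / 100 = 63250.0 m = 63.25 km

63.25 km


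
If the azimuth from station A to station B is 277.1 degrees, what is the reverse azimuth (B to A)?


back azimuth = (277.1 + 180) mod 360 = 97.1 degrees

97.1 degrees


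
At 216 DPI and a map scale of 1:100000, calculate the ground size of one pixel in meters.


pixel_cm = 2.54 / 216 ≈ 0.011759 cm
ground = pixel_cm * 100000 / 100 = 2.54 * 100000 / (216 * 100) = 254000 / 21600 ≈ 11.76 m

11.76 m


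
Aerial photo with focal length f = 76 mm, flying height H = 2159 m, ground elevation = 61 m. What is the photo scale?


scale = f / (H - h) = 76 mm / 2098 m = 76 / 2098000 = 1:27605

1:27605


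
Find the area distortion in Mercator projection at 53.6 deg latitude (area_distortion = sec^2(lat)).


area_distortion = 1/cos^2(53.6) = 2.84

2.84


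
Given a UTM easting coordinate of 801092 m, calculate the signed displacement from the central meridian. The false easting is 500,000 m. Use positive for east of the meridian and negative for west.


displacement = 801092 - 500000 = 301092 m

301092 m


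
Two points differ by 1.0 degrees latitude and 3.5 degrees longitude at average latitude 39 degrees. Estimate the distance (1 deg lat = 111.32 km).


dlat_km = 1.0 * 111.32 = 111.32
dlon_km = 3.5 * 111.32 * cos(39) ≈ 302.792
dist = sqrt(111.32^2 + 302.792^2) ≈ 322.6 km

322.6 km


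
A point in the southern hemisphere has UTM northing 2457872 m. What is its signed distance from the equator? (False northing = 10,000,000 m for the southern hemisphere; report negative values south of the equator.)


For southern: actual = 2457872 - 10000000 = -7542128 m

-7542128 m


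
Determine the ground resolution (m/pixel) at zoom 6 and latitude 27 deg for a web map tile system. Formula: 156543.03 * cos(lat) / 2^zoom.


res = 156543.03 * cos(27) / 2^6 = 156543.03 * 0.89100652 / 64 = 2179.39 m/pixel

2179.39 m/pixel


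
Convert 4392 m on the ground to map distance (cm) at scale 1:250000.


map_cm = 4392 * 100 / 250000 = 1.7568 cm ≈ 1.76 cm

1.76 cm


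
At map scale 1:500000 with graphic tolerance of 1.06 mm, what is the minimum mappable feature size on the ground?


ground = 1.06 mm * 500000 / 1000 = 530.0 m

530.0 m


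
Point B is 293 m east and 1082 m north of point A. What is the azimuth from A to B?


az = atan2(293, 1082) = 15.2 deg
adjusted to 0-360: 15.2 degrees

15.2 degrees


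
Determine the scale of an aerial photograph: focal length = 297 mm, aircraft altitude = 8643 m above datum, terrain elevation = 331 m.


scale = f / (H - h) = 297 mm / 8312 m = 297 / 8312000 = 1:27987

1:27987


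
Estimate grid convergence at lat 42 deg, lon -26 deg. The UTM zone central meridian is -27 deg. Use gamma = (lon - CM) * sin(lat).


gamma = (-26 - -27) * sin(42) = 1 * 0.669131 = 0.669 degrees

0.669 degrees


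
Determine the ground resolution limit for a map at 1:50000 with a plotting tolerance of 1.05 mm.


ground = 1.05 mm * 50000 / 1000 = 52.5 m

52.5 m


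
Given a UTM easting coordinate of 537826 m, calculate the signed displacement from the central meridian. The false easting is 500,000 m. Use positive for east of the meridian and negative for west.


displacement = 537826 - 500000 = 37826 m

37826 m


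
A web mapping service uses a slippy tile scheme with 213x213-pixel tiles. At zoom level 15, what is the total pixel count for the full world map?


tiles per axis = 2^15 = 32768
total tiles = 32768^2 = 1073741824
pixels per axis = 32768 * 213 = 6979584
total pixels = 6979584^2 = 48714592813056

48714592813056 pixels


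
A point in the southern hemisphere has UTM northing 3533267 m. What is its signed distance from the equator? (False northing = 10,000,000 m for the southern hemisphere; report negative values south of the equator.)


For southern: actual = 3533267 - 10000000 = -6466733 m

-6466733 m


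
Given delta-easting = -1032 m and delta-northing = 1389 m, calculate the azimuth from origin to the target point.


az = atan2(-1032, 1389) = -36.6 deg
adjusted to 0-360: 323.4 degrees

323.4 degrees


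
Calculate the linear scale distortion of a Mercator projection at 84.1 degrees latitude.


SF = 1 / cos(84.1) = 1 / 0.102793 = 9.728

9.728


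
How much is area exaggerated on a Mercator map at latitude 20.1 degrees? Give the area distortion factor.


area_distortion = 1/cos^2(20.1) = 1.134

1.134


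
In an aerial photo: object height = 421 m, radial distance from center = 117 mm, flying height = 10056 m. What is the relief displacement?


d = h * r / H = 421 * 117 / 10056 = 4.9 mm

4.9 mm


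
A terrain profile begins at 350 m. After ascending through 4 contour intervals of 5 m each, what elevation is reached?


elevation = 350 + 4 * 5 = 370 m

370 m


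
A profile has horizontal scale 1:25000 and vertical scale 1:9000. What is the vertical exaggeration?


VE = horizontal_scale / vertical_scale = 25000 / 9000 ≈ 2.8

2.8x


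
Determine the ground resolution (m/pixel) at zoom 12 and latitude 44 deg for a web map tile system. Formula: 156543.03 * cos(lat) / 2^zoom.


res = 156543.03 * cos(44) / 2^12 = 156543.03 * 0.7193398 / 4096 = 27.49 m/pixel

27.49 m/pixel


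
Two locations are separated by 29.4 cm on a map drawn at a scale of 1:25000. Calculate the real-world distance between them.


ground = 29.4 cm * 25000 / 100 = 7350.0 m = 7.35 km

7.35 km


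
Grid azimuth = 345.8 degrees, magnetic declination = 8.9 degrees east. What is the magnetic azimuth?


magnetic azimuth = grid azimuth - declination (east +ve)
mag_az = 345.8 - 8.9 = 336.9 degrees

336.9 degrees


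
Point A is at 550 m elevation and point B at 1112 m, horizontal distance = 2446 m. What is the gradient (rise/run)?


gradient = (1112 - 550) / 2446 = 562 / 2446 = 0.2298

0.2298


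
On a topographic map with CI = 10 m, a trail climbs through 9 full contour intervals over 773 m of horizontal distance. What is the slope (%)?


elevation change = 9 * 10 = 90 m
slope = 90 / 773 * 100 = 11.6%

11.6%


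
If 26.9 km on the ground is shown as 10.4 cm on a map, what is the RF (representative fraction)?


ground = 26.9 km = 2690000 cm; RF denominator = ground / map = 2690000 / 10.4 ≈ 258654; RF = 1:258654

1:258654


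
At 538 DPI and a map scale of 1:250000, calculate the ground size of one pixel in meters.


pixel_cm = 2.54 / 538 ≈ 0.004721 cm
ground = pixel_cm * 250000 / 100 = 2.54 * 250000 / (538 * 100) = 635000 / 53800 ≈ 11.8 m

11.8 m


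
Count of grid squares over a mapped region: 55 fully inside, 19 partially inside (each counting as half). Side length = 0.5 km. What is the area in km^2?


effective squares = 55 + 19 * 0.5 = 64.5
area = 64.5 * 0.25 = 16.125 km^2

16.125 km^2
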